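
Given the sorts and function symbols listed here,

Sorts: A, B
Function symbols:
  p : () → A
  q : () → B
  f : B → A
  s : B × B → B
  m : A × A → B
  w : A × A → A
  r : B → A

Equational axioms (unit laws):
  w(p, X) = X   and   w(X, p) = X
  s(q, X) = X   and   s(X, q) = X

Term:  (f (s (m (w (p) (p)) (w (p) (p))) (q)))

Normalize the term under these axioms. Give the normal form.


normal form = (f (m (p) (p)))

1. (f (s (m (w (p) (p)) (w (p) (p))) (q)))  →  (f (m (w (p) (p)) (w (p) (p))))
2. (f (m (w (p) (p)) (w (p) (p))))  →  (f (m (p) (w (p) (p))))
3. (f (m (p) (w (p) (p))))  →  (f (m (p) (p)))


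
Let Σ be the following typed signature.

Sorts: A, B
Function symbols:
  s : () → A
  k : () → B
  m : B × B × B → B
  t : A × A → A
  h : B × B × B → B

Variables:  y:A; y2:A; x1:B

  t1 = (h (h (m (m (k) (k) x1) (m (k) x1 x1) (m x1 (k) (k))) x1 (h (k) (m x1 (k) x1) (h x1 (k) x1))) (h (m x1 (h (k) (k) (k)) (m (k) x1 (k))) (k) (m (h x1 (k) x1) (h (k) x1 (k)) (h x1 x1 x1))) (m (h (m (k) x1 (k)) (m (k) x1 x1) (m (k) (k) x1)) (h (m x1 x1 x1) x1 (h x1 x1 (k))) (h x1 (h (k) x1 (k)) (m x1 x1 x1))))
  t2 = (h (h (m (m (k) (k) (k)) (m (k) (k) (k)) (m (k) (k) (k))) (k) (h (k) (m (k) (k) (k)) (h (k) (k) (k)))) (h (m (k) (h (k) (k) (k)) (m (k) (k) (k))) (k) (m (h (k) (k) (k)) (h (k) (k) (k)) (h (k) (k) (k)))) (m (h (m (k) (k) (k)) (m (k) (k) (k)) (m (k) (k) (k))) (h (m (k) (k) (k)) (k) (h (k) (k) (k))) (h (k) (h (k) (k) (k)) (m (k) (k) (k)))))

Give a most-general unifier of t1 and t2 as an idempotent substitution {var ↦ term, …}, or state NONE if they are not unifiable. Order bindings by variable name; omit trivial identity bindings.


{x1 ↦ (k)}


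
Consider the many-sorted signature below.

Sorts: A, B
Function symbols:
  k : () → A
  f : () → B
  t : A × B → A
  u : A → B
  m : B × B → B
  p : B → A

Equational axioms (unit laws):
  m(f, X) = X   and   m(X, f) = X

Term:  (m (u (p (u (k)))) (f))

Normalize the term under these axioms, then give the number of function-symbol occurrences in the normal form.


1. (m (u (p (u (k)))) (f))  →  (u (p (u (k))))
normal form: (u (p (u (k))))

size = 4


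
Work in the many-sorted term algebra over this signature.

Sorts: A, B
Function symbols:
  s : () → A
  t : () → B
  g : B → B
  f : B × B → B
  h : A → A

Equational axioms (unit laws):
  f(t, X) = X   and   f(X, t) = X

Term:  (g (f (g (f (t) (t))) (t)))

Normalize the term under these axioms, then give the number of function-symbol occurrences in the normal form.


size = 3

1. (g (f (g (f (t) (t))) (t)))  →  (g (g (f (t) (t))))
2. (g (g (f (t) (t))))  →  (g (g (t)))
normal form: (g (g (t)))


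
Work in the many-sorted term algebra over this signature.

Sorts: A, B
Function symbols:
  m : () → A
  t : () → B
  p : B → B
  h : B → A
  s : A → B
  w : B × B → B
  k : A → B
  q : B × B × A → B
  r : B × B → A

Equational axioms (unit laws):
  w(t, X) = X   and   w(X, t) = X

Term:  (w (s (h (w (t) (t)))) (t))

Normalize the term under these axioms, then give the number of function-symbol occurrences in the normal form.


size = 3

1. (w (s (h (w (t) (t)))) (t))  →  (s (h (w (t) (t))))
2. (s (h (w (t) (t))))  →  (s (h (t)))
normal form: (s (h (t)))


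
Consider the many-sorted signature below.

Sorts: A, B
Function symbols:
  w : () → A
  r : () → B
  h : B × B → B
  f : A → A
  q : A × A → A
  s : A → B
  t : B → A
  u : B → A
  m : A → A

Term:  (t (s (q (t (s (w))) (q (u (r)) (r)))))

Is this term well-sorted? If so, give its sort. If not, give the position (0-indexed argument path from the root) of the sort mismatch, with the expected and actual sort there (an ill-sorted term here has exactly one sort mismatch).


          (w) : A
        (s (w)) : B
      (t (s (w))) : A
          (r) : B
        (u (r)) : A
        (r) : B
      (q (u (r)) (r)) : ✗ arg 1 at [0, 0, 1, 1] has sort B, expected A

ill-sorted at position [0, 0, 1, 1]: expected A, got B


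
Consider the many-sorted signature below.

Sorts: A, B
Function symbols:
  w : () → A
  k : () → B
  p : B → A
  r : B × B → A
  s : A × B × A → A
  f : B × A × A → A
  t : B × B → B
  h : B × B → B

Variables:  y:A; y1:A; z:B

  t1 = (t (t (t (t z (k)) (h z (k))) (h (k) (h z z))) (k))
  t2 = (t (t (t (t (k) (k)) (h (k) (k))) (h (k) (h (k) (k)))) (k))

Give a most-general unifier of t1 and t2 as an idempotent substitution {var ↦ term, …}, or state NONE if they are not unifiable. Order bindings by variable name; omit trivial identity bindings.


{z ↦ (k)}


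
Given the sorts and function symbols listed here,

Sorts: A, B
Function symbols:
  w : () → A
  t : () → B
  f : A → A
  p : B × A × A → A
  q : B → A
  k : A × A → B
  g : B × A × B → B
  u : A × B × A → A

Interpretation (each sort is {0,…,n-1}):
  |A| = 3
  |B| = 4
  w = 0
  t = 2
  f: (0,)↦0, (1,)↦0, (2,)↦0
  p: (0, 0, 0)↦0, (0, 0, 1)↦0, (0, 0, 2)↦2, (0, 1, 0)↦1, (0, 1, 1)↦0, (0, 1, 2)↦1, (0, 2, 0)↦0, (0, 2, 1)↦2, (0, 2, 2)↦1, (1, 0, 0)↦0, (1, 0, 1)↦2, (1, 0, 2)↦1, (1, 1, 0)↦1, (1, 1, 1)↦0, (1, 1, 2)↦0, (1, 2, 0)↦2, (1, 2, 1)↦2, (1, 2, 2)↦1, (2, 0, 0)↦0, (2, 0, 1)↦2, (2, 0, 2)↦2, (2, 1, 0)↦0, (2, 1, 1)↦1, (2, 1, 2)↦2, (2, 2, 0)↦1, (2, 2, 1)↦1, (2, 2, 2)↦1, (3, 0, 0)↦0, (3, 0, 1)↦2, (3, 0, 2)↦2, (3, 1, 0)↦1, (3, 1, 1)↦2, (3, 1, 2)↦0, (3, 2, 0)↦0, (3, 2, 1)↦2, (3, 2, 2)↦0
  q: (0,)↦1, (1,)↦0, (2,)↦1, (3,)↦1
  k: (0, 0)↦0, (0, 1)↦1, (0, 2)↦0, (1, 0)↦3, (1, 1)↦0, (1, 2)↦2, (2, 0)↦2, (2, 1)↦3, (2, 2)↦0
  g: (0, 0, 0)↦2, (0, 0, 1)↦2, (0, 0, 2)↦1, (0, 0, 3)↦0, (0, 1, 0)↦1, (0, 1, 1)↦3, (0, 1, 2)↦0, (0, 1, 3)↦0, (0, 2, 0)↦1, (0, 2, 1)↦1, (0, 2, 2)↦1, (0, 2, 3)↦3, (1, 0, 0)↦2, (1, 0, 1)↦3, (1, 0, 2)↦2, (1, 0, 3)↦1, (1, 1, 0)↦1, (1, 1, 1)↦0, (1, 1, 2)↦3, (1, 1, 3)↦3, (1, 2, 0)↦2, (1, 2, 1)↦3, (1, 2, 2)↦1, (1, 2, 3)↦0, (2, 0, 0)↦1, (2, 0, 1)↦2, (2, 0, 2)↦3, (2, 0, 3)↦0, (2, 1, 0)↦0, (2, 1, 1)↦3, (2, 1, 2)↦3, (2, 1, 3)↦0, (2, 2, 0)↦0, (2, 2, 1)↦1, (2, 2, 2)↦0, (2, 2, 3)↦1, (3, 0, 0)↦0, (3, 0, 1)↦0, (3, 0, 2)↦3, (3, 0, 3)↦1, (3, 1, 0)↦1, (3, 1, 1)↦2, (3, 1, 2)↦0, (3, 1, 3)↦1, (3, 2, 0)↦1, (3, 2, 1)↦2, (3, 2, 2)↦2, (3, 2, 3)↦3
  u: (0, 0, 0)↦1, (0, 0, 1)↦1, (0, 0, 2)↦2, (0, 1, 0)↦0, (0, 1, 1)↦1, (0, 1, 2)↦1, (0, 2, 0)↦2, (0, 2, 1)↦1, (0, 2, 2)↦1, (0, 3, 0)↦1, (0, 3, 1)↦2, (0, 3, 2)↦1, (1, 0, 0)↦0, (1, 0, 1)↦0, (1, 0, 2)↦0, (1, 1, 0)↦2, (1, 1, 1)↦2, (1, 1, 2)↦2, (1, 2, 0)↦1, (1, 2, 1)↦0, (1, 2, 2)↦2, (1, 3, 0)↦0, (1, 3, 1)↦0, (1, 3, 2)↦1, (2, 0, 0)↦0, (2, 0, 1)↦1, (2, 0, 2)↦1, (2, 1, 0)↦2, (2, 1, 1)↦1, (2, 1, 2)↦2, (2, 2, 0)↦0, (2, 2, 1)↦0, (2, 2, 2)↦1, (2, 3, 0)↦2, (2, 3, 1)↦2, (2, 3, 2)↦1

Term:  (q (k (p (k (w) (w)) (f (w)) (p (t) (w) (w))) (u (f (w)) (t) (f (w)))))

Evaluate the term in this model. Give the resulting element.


value = 1

  w = 0
  w = 0
  (k (w) (w)) = k(0, 0) = 0
  w = 0
  (f (w)) = f(0,) = 0
  t = 2
  w = 0
  w = 0
  (p (t) (w) (w)) = p(2, 0, 0) = 0
  (p (k (w) (w)) (f (w)) (p (t) (w) (w))) = p(0, 0, 0) = 0
  w = 0
  (f (w)) = f(0,) = 0
  t = 2
  w = 0
  (f (w)) = f(0,) = 0
  (u (f (w)) (t) (f (w))) = u(0, 2, 0) = 2
  (k (p (k (w) (w)) (f (w)) (p (t) (w) (w))) (u (f (w)) (t) (f (w)))) = k(0, 2) = 0
  (q (k (p (k (w) (w)) (f (w)) (p (t) (w) (w))) (u (f (w)) (t) (f (w))))) = q(0,) = 1


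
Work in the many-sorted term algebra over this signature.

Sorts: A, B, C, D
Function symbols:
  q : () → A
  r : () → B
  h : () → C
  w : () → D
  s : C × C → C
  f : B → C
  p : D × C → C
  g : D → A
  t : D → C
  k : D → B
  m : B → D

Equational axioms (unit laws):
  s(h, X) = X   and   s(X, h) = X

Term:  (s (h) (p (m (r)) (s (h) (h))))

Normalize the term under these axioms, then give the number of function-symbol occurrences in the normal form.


1. (s (h) (p (m (r)) (s (h) (h))))  →  (p (m (r)) (s (h) (h)))
2. (p (m (r)) (s (h) (h)))  →  (p (m (r)) (h))
normal form: (p (m (r)) (h))

size = 4


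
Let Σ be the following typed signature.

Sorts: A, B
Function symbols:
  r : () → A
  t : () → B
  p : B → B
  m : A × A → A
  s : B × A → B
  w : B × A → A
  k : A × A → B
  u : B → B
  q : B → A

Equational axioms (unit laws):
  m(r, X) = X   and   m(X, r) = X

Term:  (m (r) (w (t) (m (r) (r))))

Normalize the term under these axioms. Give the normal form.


1. (m (r) (w (t) (m (r) (r))))  →  (w (t) (m (r) (r)))
2. (w (t) (m (r) (r)))  →  (w (t) (r))

normal form = (w (t) (r))


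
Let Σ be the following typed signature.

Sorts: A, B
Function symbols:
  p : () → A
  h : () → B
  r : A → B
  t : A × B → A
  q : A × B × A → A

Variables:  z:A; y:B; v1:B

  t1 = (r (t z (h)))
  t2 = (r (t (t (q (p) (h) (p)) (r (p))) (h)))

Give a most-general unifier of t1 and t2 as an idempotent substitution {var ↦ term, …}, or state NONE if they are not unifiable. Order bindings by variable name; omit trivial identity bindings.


{z ↦ (t (q (p) (h) (p)) (r (p)))}


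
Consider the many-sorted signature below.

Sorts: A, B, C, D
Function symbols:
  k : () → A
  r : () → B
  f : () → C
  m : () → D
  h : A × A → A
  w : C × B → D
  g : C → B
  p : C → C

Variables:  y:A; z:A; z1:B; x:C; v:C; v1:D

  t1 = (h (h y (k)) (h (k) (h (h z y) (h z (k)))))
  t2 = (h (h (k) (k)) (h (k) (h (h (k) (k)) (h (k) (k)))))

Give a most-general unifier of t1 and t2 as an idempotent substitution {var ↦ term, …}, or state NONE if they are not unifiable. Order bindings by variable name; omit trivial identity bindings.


{y ↦ (k), z ↦ (k)}


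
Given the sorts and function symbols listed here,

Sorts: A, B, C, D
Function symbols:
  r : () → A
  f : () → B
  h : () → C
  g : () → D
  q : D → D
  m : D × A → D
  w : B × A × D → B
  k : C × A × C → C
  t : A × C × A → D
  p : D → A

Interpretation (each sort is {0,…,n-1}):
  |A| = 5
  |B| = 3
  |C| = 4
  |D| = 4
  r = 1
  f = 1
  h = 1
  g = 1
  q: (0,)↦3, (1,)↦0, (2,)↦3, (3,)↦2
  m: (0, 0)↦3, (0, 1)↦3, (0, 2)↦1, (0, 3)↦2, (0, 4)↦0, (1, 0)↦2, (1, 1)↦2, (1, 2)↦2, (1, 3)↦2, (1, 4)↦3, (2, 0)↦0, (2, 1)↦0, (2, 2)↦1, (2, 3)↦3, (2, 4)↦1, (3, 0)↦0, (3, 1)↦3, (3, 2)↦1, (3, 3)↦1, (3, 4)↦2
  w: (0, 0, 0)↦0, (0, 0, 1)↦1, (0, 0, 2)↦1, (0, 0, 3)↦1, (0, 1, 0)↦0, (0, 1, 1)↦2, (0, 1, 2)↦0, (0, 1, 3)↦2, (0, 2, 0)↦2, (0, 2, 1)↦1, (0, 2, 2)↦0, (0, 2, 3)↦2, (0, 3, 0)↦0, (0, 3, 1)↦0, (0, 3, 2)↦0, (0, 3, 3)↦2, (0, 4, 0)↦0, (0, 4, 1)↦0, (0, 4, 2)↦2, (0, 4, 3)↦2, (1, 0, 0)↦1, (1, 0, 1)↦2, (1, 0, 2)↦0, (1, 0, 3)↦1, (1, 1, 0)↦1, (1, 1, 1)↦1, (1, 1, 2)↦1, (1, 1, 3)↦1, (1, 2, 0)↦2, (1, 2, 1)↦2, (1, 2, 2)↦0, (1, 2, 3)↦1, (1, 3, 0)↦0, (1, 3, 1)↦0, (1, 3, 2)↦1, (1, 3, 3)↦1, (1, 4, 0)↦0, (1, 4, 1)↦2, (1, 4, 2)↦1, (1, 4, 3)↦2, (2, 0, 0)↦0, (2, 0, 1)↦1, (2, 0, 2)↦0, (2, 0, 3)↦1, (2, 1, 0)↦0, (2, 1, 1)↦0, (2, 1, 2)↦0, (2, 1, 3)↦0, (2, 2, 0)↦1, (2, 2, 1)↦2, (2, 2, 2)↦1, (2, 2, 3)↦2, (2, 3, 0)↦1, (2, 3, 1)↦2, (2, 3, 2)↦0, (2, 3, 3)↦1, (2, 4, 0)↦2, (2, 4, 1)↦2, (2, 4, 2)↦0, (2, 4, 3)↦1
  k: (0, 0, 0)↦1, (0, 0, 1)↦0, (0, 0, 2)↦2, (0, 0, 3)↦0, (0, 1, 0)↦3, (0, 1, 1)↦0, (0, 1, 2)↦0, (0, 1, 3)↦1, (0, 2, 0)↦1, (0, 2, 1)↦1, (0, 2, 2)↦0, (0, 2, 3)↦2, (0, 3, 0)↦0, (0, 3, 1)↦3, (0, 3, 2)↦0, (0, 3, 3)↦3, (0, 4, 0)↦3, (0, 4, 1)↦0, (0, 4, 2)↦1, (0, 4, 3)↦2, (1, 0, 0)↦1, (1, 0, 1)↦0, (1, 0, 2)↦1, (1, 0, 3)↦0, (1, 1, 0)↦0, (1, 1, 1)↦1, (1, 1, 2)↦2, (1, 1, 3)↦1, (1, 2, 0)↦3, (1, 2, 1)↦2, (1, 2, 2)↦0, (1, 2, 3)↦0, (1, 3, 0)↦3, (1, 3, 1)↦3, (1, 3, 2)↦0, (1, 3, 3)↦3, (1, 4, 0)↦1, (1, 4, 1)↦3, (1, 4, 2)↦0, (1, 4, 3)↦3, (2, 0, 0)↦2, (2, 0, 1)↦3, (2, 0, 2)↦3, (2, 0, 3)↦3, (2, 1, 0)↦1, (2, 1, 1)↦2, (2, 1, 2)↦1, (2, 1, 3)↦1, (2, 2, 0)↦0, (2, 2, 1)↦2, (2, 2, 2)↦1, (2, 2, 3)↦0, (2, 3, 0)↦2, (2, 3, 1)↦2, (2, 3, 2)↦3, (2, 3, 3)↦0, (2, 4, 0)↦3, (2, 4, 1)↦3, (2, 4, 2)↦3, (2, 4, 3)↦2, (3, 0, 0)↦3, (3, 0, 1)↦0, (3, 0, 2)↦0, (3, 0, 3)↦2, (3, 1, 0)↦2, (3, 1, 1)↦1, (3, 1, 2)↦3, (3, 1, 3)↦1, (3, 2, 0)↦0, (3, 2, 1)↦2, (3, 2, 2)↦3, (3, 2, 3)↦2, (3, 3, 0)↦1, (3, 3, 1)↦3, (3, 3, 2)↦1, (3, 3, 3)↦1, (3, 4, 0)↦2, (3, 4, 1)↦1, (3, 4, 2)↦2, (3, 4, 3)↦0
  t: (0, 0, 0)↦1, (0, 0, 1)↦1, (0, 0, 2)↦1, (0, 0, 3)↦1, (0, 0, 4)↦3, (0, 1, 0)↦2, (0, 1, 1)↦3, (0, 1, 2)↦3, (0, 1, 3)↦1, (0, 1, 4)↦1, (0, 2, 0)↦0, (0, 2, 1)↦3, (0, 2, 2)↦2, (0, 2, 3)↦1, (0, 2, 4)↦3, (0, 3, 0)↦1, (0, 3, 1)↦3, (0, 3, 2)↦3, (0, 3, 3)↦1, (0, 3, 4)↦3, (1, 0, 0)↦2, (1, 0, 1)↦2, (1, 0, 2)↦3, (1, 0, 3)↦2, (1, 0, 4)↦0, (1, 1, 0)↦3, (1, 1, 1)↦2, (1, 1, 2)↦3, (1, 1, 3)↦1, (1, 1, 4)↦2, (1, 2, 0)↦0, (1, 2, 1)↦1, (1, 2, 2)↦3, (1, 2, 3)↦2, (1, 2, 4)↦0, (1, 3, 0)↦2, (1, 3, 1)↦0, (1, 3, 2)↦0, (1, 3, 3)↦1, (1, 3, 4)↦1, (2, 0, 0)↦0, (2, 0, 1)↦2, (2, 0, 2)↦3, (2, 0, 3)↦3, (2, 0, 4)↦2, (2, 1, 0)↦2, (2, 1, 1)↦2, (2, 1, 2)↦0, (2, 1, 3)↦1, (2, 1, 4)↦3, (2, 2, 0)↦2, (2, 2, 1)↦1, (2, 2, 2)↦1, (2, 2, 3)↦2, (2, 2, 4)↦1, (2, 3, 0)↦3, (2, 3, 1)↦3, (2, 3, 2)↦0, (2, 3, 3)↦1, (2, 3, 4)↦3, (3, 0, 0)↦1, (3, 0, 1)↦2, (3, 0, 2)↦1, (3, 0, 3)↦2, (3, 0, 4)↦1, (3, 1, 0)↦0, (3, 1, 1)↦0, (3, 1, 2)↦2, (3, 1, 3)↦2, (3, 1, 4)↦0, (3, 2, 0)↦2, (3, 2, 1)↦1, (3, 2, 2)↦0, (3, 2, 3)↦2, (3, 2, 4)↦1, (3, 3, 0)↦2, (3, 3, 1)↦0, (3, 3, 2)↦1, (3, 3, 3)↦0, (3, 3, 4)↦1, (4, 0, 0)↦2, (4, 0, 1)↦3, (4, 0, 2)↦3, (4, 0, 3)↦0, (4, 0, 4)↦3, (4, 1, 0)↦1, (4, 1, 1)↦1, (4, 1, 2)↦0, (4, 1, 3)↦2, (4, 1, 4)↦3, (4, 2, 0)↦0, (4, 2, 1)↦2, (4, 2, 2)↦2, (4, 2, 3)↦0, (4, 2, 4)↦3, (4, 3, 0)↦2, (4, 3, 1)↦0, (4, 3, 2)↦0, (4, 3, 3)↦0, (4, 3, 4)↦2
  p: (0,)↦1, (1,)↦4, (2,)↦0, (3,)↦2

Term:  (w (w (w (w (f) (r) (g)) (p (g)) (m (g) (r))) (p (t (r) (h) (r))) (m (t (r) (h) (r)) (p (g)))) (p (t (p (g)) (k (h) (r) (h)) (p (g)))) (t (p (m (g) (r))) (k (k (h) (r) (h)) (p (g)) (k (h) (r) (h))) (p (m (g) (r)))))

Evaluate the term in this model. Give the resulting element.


value = 2

  f = 1
  r = 1
  g = 1
  (w (f) (r) (g)) = w(1, 1, 1) = 1
  g = 1
  (p (g)) = p(1,) = 4
  g = 1
  r = 1
  (m (g) (r)) = m(1, 1) = 2
  (w (w (f) (r) (g)) (p (g)) (m (g) (r))) = w(1, 4, 2) = 1
  r = 1
  h = 1
  r = 1
  (t (r) (h) (r)) = t(1, 1, 1) = 2
  (p (t (r) (h) (r))) = p(2,) = 0
  r = 1
  h = 1
  r = 1
  (t (r) (h) (r)) = t(1, 1, 1) = 2
  g = 1
  (p (g)) = p(1,) = 4
  (m (t (r) (h) (r)) (p (g))) = m(2, 4) = 1
  (w (w (w (f) (r) (g)) (p (g)) (m (g) (r))) (p (t (r) (h) (r))) (m (t (r) (h) (r)) (p (g)))) = w(1, 0, 1) = 2
  g = 1
  (p (g)) = p(1,) = 4
  h = 1
  r = 1
  h = 1
  (k (h) (r) (h)) = k(1, 1, 1) = 1
  g = 1
  (p (g)) = p(1,) = 4
  (t (p (g)) (k (h) (r) (h)) (p (g))) = t(4, 1, 4) = 3
  (p (t (p (g)) (k (h) (r) (h)) (p (g)))) = p(3,) = 2
  g = 1
  r = 1
  (m (g) (r)) = m(1, 1) = 2
  (p (m (g) (r))) = p(2,) = 0
  h = 1
  r = 1
  h = 1
  (k (h) (r) (h)) = k(1, 1, 1) = 1
  g = 1
  (p (g)) = p(1,) = 4
  h = 1
  r = 1
  h = 1
  (k (h) (r) (h)) = k(1, 1, 1) = 1
  (k (k (h) (r) (h)) (p (g)) (k (h) (r) (h))) = k(1, 4, 1) = 3
  g = 1
  r = 1
  (m (g) (r)) = m(1, 1) = 2
  (p (m (g) (r))) = p(2,) = 0
  (t (p (m (g) (r))) (k (k (h) (r) (h)) (p (g)) (k (h) (r) (h))) (p (m (g) (r)))) = t(0, 3, 0) = 1
  (w (w (w (w (f) (r) (g)) (p (g)) (m (g) (r))) (p (t (r) (h) (r))) (m (t (r) (h) (r)) (p (g)))) (p (t (p (g)) (k (h) (r) (h)) (p (g)))) (t (p (m (g) (r))) (k (k (h) (r) (h)) (p (g)) (k (h) (r) (h))) (p (m (g) (r))))) = w(2, 2, 1) = 2


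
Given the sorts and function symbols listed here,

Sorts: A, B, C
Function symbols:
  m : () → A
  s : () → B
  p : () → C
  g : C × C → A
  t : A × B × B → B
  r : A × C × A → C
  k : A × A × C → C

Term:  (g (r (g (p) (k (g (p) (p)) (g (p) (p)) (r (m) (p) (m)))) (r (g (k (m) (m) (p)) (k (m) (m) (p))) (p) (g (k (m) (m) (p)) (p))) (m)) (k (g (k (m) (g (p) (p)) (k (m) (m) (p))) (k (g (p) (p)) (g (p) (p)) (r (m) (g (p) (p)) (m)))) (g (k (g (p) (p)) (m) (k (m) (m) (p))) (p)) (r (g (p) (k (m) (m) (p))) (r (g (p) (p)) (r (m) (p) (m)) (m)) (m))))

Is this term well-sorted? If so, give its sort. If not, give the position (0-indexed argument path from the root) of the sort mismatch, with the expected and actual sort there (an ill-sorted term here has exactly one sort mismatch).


ill-sorted at position [1, 0, 1, 2, 1]: expected C, got A

      (p) : C
          (p) : C
          (p) : C
        (g (p) (p)) : A
          (p) : C
          (p) : C
        (g (p) (p)) : A
          (m) : A
          (p) : C
          (m) : A
        (r (m) (p) (m)) : C
      (k (g (p) (p)) (g (p) (p)) (r (m) (p) (m))) : C
    (g (p) (k (g (p) (p)) (g (p) (p)) (r (m) (p) (m)))) : A
          (m) : A
          (m) : A
          (p) : C
        (k (m) (m) (p)) : C
          (m) : A
          (m) : A
          (p) : C
        (k (m) (m) (p)) : C
      (g (k (m) (m) (p)) (k (m) (m) (p))) : A
      (p) : C
          (m) : A
          (m) : A
          (p) : C
        (k (m) (m) (p)) : C
        (p) : C
      (g (k (m) (m) (p)) (p)) : A
    (r (g (k (m) (m) (p)) (k (m) (m) (p))) (p) (g (k (m) (m) (p)) (p))) : C
    (m) : A
  (r (g (p) (k (g (p) (p)) (g (p) (p)) (r (m) (p) (m)))) (r (g (k (m) (m) (p)) (k (m) (m) (p))) (p) (g (k (m) (m) (p)) (p))) (m)) : C
        (m) : A
          (p) : C
          (p) : C
        (g (p) (p)) : A
          (m) : A
          (m) : A
          (p) : C
        (k (m) (m) (p)) : C
      (k (m) (g (p) (p)) (k (m) (m) (p))) : C
          (p) : C
          (p) : C
        (g (p) (p)) : A
          (p) : C
          (p) : C
        (g (p) (p)) : A
          (m) : A
            (p) : C
            (p) : C
          (g (p) (p)) : A
          (m) : A
        (r (m) (g (p) (p)) (m)) : ✗ arg 1 at [1, 0, 1, 2, 1] has sort A, expected C
          (p) : C
          (p) : C
        (g (p) (p)) : A
        (m) : A
          (m) : A
          (m) : A
          (p) : C
        (k (m) (m) (p)) : C
      (k (g (p) (p)) (m) (k (m) (m) (p))) : C
      (p) : C
    (g (k (g (p) (p)) (m) (k (m) (m) (p))) (p)) : A
        (p) : C
          (m) : A
          (m) : A
          (p) : C
        (k (m) (m) (p)) : C
      (g (p) (k (m) (m) (p))) : A
          (p) : C
          (p) : C
        (g (p) (p)) : A
          (m) : A
          (p) : C
          (m) : A
        (r (m) (p) (m)) : C
        (m) : A
      (r (g (p) (p)) (r (m) (p) (m)) (m)) : C
      (m) : A
    (r (g (p) (k (m) (m) (p))) (r (g (p) (p)) (r (m) (p) (m)) (m)) (m)) : C


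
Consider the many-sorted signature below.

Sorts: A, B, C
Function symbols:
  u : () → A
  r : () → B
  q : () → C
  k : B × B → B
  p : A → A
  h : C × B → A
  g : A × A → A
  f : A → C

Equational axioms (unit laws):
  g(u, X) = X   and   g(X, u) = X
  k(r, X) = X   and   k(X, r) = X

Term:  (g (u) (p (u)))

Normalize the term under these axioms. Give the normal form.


1. (g (u) (p (u)))  →  (p (u))

normal form = (p (u))


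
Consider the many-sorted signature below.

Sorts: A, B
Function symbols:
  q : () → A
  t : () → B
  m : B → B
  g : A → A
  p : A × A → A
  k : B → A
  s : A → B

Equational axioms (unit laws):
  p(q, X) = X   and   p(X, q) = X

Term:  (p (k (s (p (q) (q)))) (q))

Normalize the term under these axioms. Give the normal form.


normal form = (k (s (q)))

1. (p (k (s (p (q) (q)))) (q))  →  (k (s (p (q) (q))))
2. (k (s (p (q) (q))))  →  (k (s (q)))


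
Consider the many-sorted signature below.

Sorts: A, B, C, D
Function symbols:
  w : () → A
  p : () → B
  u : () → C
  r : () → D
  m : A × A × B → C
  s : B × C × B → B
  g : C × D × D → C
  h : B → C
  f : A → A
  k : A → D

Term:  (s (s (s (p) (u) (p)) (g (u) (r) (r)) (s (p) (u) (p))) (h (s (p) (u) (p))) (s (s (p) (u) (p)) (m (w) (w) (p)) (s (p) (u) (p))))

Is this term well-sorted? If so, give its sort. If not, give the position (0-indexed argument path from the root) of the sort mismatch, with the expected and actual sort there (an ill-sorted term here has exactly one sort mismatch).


well-sorted; sort = B

      (p) : B
      (u) : C
      (p) : B
    (s (p) (u) (p)) : B
      (u) : C
      (r) : D
      (r) : D
    (g (u) (r) (r)) : C
      (p) : B
      (u) : C
      (p) : B
    (s (p) (u) (p)) : B
  (s (s (p) (u) (p)) (g (u) (r) (r)) (s (p) (u) (p))) : B
      (p) : B
      (u) : C
      (p) : B
    (s (p) (u) (p)) : B
  (h (s (p) (u) (p))) : C
      (p) : B
      (u) : C
      (p) : B
    (s (p) (u) (p)) : B
      (w) : A
      (w) : A
      (p) : B
    (m (w) (w) (p)) : C
      (p) : B
      (u) : C
      (p) : B
    (s (p) (u) (p)) : B
  (s (s (p) (u) (p)) (m (w) (w) (p)) (s (p) (u) (p))) : B
(s (s (s (p) (u) (p)) (g (u) (r) (r)) (s (p) (u) (p))) (h (s (p) (u) (p))) (s (s (p) (u) (p)) (m (w) (w) (p)) (s (p) (u) (p)))) : B


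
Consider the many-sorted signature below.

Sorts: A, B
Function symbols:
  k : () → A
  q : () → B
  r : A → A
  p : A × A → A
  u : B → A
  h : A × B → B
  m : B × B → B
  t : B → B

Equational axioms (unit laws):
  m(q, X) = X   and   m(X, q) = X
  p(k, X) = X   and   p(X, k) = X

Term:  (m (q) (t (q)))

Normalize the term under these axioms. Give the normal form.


normal form = (t (q))

1. (m (q) (t (q)))  →  (t (q))


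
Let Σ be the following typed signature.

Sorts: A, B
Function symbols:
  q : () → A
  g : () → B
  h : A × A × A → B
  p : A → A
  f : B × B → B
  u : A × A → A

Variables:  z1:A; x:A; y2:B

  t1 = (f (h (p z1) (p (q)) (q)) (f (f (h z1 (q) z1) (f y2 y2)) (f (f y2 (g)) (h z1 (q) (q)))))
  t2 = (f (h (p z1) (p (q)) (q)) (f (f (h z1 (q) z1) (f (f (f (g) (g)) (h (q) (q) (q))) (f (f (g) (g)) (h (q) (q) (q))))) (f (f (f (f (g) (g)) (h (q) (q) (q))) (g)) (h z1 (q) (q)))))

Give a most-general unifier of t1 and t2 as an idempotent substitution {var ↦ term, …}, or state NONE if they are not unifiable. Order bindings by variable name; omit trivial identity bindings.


{y2 ↦ (f (f (g) (g)) (h (q) (q) (q)))}


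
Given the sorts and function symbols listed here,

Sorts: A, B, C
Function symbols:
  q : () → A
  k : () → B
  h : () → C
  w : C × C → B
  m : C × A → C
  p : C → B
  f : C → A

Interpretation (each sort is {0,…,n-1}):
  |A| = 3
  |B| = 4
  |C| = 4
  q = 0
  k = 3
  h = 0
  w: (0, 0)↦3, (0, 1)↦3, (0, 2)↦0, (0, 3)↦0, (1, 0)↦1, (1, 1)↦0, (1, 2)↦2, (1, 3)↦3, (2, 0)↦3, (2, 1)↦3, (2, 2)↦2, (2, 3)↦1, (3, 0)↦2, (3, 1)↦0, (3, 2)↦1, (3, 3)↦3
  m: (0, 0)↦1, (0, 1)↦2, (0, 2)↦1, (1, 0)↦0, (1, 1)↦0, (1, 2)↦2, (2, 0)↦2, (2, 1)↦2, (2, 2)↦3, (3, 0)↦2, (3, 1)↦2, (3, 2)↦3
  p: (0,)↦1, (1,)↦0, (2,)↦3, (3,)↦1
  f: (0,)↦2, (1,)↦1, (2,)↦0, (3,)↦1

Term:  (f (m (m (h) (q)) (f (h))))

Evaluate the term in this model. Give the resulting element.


value = 0

  h = 0
  q = 0
  (m (h) (q)) = m(0, 0) = 1
  h = 0
  (f (h)) = f(0,) = 2
  (m (m (h) (q)) (f (h))) = m(1, 2) = 2
  (f (m (m (h) (q)) (f (h)))) = f(2,) = 0


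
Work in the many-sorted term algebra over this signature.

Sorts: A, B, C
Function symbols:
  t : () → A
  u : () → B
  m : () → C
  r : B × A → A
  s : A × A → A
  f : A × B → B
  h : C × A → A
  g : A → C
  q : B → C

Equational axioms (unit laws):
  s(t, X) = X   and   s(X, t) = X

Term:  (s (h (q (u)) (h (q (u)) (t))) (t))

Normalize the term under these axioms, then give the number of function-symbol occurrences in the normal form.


size = 7

1. (s (h (q (u)) (h (q (u)) (t))) (t))  →  (h (q (u)) (h (q (u)) (t)))
normal form: (h (q (u)) (h (q (u)) (t)))


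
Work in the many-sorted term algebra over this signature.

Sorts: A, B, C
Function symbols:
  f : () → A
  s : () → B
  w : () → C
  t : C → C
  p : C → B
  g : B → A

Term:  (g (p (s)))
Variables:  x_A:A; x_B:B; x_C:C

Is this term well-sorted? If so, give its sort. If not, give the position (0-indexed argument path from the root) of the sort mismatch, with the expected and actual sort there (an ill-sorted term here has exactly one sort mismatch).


ill-sorted at position [0, 0]: expected C, got B

    (s) : B
  (p (s)) : ✗ arg 0 at [0, 0] has sort B, expected C


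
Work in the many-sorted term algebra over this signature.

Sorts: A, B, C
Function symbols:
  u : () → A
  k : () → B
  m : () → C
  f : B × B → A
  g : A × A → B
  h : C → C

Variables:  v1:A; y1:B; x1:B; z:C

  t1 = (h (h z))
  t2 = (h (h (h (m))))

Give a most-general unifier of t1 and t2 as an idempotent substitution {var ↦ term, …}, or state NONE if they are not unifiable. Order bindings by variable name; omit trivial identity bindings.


{z ↦ (h (m))}


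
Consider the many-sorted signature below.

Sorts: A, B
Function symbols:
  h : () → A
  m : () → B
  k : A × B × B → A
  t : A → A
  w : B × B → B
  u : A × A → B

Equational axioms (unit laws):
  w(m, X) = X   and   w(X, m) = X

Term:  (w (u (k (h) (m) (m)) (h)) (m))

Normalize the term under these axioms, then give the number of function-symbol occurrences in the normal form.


size = 6

1. (w (u (k (h) (m) (m)) (h)) (m))  →  (u (k (h) (m) (m)) (h))
normal form: (u (k (h) (m) (m)) (h))


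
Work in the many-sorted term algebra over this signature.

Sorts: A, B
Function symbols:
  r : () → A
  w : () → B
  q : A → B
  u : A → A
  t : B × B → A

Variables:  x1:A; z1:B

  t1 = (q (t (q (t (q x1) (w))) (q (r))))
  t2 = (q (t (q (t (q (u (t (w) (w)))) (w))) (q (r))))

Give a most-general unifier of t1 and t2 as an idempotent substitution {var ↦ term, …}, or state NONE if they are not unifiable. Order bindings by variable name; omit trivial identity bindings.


{x1 ↦ (u (t (w) (w)))}


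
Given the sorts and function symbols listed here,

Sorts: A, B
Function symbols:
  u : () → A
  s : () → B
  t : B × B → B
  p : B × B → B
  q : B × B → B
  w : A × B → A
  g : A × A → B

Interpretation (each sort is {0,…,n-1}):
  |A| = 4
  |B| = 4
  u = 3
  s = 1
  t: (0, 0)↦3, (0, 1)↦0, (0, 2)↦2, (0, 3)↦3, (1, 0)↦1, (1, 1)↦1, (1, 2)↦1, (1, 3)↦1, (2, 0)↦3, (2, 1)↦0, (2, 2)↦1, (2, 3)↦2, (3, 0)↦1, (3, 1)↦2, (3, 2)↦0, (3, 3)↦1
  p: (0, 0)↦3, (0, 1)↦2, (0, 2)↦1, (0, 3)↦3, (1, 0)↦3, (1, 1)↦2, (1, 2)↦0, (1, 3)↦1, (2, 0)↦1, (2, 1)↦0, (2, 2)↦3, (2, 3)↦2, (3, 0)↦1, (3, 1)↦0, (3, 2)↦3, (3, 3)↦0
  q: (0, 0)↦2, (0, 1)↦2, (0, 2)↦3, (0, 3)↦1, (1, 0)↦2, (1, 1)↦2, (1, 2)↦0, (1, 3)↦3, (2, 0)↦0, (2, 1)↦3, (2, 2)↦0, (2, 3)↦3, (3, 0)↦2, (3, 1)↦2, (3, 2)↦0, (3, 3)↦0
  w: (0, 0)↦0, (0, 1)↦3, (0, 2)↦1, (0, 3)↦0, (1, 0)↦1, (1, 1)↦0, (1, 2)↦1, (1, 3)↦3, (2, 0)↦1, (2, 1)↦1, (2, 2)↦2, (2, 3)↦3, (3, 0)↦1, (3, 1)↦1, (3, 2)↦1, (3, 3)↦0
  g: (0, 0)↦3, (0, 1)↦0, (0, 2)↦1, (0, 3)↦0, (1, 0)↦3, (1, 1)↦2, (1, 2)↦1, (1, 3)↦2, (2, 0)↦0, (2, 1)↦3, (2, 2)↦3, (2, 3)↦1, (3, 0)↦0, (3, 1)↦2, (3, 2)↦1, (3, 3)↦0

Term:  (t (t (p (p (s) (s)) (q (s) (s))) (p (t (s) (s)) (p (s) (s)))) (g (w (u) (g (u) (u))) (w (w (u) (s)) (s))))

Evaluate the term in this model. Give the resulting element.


  s = 1
  s = 1
  (p (s) (s)) = p(1, 1) = 2
  s = 1
  s = 1
  (q (s) (s)) = q(1, 1) = 2
  (p (p (s) (s)) (q (s) (s))) = p(2, 2) = 3
  s = 1
  s = 1
  (t (s) (s)) = t(1, 1) = 1
  s = 1
  s = 1
  (p (s) (s)) = p(1, 1) = 2
  (p (t (s) (s)) (p (s) (s))) = p(1, 2) = 0
  (t (p (p (s) (s)) (q (s) (s))) (p (t (s) (s)) (p (s) (s)))) = t(3, 0) = 1
  u = 3
  u = 3
  u = 3
  (g (u) (u)) = g(3, 3) = 0
  (w (u) (g (u) (u))) = w(3, 0) = 1
  u = 3
  s = 1
  (w (u) (s)) = w(3, 1) = 1
  s = 1
  (w (w (u) (s)) (s)) = w(1, 1) = 0
  (g (w (u) (g (u) (u))) (w (w (u) (s)) (s))) = g(1, 0) = 3
  (t (t (p (p (s) (s)) (q (s) (s))) (p (t (s) (s)) (p (s) (s)))) (g (w (u) (g (u) (u))) (w (w (u) (s)) (s)))) = t(1, 3) = 1

value = 1


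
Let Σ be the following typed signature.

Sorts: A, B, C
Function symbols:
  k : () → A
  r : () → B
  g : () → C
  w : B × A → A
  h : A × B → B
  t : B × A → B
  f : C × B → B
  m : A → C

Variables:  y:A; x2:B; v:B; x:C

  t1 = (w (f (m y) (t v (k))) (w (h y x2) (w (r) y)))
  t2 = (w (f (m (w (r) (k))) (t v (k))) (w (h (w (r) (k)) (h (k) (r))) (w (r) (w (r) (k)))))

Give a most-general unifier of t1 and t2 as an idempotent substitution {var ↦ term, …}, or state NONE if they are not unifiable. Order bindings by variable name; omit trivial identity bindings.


{x2 ↦ (h (k) (r)), y ↦ (w (r) (k))}


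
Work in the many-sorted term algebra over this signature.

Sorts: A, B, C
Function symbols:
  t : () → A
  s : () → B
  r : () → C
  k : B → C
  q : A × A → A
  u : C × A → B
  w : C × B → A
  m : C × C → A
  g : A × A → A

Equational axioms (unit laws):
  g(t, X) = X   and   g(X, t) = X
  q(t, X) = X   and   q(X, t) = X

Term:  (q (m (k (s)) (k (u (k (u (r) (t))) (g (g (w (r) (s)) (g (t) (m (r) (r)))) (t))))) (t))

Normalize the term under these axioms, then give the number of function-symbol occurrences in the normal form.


size = 16

1. (q (m (k (s)) (k (u (k (u (r) (t))) (g (g (w (r) (s)) (g (t) (m (r) (r)))) (t))))) (t))  →  (m (k (s)) (k (u (k (u (r) (t))) (g (g (w (r) (s)) (g (t) (m (r) (r)))) (t)))))
2. (m (k (s)) (k (u (k (u (r) (t))) (g (g (w (r) (s)) (g (t) (m (r) (r)))) (t)))))  →  (m (k (s)) (k (u (k (u (r) (t))) (g (w (r) (s)) (g (t) (m (r) (r)))))))
3. (m (k (s)) (k (u (k (u (r) (t))) (g (w (r) (s)) (g (t) (m (r) (r)))))))  →  (m (k (s)) (k (u (k (u (r) (t))) (g (w (r) (s)) (m (r) (r))))))
normal form: (m (k (s)) (k (u (k (u (r) (t))) (g (w (r) (s)) (m (r) (r))))))


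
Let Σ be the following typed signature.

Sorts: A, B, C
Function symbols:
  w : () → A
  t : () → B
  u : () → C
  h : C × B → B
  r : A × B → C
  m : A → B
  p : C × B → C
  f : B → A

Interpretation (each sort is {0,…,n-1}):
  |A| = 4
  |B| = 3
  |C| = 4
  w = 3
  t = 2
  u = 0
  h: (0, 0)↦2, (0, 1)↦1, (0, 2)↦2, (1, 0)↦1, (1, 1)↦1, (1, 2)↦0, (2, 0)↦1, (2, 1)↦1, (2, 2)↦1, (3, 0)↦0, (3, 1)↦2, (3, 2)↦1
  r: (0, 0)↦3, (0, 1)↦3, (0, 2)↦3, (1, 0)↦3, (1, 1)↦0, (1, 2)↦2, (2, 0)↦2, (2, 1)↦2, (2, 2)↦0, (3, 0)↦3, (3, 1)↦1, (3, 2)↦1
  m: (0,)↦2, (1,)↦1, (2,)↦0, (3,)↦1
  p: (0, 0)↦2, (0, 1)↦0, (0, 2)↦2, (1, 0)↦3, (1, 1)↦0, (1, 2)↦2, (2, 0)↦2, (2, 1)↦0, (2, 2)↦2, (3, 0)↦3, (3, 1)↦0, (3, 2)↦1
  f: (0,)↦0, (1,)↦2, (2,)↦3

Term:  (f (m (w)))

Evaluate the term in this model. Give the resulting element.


value = 2

  w = 3
  (m (w)) = m(3,) = 1
  (f (m (w))) = f(1,) = 2


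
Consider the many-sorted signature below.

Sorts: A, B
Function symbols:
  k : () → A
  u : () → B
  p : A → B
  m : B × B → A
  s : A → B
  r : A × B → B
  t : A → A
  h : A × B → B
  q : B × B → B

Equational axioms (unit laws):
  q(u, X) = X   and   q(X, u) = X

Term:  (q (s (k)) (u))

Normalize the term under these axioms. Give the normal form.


normal form = (s (k))

1. (q (s (k)) (u))  →  (s (k))


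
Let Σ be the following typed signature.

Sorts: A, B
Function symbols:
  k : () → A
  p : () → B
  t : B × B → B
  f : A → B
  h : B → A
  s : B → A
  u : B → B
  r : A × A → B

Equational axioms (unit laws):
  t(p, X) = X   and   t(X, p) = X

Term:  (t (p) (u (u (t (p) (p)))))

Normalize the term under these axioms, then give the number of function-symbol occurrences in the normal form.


1. (t (p) (u (u (t (p) (p)))))  →  (u (u (t (p) (p))))
2. (u (u (t (p) (p))))  →  (u (u (p)))
normal form: (u (u (p)))

size = 3


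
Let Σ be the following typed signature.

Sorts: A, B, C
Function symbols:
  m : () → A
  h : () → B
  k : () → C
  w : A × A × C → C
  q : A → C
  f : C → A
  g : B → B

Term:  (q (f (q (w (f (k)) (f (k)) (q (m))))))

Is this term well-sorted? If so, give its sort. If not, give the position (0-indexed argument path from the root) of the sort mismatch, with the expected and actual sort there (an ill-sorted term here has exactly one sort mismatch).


          (k) : C
        (f (k)) : A
          (k) : C
        (f (k)) : A
          (m) : A
        (q (m)) : C
      (w (f (k)) (f (k)) (q (m))) : C
    (q (w (f (k)) (f (k)) (q (m)))) : ✗ arg 0 at [0, 0, 0] has sort C, expected A

ill-sorted at position [0, 0, 0]: expected A, got C


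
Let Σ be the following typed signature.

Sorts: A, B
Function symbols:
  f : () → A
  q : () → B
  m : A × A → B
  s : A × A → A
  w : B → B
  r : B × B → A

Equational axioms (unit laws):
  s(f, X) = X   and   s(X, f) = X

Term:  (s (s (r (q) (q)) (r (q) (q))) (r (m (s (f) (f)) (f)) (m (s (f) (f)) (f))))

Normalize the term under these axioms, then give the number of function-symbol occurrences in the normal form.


size = 15

1. (s (s (r (q) (q)) (r (q) (q))) (r (m (s (f) (f)) (f)) (m (s (f) (f)) (f))))  →  (s (s (r (q) (q)) (r (q) (q))) (r (m (f) (f)) (m (s (f) (f)) (f))))
2. (s (s (r (q) (q)) (r (q) (q))) (r (m (f) (f)) (m (s (f) (f)) (f))))  →  (s (s (r (q) (q)) (r (q) (q))) (r (m (f) (f)) (m (f) (f))))
normal form: (s (s (r (q) (q)) (r (q) (q))) (r (m (f) (f)) (m (f) (f))))


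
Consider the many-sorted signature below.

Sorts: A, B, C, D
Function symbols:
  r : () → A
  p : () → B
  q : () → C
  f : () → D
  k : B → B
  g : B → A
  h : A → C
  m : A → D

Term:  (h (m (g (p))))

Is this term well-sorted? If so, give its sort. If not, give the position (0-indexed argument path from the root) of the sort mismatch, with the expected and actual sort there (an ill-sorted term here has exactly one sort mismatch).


ill-sorted at position [0]: expected A, got D

      (p) : B
    (g (p)) : A
  (m (g (p))) : D
(h (m (g (p)))) : ✗ arg 0 at [0] has sort D, expected A


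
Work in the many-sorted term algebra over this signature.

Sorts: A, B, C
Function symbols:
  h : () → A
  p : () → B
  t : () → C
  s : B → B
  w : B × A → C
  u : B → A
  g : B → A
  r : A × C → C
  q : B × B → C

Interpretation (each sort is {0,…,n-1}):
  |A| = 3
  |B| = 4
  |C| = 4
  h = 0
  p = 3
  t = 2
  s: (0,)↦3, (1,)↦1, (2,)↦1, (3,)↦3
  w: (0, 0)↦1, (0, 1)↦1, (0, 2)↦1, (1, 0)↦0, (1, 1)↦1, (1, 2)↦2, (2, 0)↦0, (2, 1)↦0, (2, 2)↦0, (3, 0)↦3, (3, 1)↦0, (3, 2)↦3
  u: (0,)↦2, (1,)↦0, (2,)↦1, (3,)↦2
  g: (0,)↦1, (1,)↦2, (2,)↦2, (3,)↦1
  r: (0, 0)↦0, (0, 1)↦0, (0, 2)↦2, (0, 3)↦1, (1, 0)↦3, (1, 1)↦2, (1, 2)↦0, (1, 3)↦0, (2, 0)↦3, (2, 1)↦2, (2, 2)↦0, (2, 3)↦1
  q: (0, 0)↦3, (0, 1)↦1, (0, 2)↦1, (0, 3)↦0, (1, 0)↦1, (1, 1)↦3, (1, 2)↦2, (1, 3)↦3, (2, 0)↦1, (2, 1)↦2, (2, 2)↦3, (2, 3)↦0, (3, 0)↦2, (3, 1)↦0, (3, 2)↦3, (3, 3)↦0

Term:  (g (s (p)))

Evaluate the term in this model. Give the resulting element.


value = 1

  p = 3
  (s (p)) = s(3,) = 3
  (g (s (p))) = g(3,) = 1


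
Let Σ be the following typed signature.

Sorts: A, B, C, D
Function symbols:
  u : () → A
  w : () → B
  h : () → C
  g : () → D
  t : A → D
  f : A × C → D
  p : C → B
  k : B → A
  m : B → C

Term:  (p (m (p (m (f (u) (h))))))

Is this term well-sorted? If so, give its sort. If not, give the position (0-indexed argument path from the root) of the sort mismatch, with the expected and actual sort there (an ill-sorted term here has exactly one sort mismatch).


          (u) : A
          (h) : C
        (f (u) (h)) : D
      (m (f (u) (h))) : ✗ arg 0 at [0, 0, 0, 0] has sort D, expected B

ill-sorted at position [0, 0, 0, 0]: expected B, got D


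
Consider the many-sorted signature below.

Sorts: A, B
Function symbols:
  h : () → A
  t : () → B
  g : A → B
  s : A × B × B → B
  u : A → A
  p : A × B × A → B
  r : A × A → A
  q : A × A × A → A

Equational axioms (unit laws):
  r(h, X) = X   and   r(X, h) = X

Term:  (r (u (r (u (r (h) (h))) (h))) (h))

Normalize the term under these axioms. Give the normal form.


normal form = (u (u (h)))

1. (r (u (r (u (r (h) (h))) (h))) (h))  →  (u (r (u (r (h) (h))) (h)))
2. (u (r (u (r (h) (h))) (h)))  →  (u (u (r (h) (h))))
3. (u (u (r (h) (h))))  →  (u (u (h)))


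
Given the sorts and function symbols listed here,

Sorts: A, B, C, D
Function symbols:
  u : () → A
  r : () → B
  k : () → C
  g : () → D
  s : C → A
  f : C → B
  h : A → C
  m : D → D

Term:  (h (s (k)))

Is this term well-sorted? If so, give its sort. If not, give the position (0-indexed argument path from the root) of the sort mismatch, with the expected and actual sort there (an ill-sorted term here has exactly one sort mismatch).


well-sorted; sort = C

    (k) : C
  (s (k)) : A
(h (s (k))) : C


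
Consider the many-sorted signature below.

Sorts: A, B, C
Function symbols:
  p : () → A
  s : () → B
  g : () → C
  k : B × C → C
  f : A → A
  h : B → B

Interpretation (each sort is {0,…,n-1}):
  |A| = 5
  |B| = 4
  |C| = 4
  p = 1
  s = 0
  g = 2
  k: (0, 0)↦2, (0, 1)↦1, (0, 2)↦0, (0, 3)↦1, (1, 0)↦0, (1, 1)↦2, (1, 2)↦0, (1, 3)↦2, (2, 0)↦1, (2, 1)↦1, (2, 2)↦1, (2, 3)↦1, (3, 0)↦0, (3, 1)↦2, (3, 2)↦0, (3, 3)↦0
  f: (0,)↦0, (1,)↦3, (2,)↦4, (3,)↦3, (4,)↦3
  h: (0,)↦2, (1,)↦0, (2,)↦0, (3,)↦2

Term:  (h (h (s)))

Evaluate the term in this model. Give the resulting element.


value = 0

  s = 0
  (h (s)) = h(0,) = 2
  (h (h (s))) = h(2,) = 0


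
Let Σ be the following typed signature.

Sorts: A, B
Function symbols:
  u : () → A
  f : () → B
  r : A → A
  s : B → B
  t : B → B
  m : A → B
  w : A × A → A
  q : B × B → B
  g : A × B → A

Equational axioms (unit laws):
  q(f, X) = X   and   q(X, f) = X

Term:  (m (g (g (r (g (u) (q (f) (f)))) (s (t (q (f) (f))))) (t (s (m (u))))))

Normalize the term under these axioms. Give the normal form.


normal form = (m (g (g (r (g (u) (f))) (s (t (f)))) (t (s (m (u))))))

1. (m (g (g (r (g (u) (q (f) (f)))) (s (t (q (f) (f))))) (t (s (m (u))))))  →  (m (g (g (r (g (u) (f))) (s (t (q (f) (f))))) (t (s (m (u))))))
2. (m (g (g (r (g (u) (f))) (s (t (q (f) (f))))) (t (s (m (u))))))  →  (m (g (g (r (g (u) (f))) (s (t (f)))) (t (s (m (u))))))


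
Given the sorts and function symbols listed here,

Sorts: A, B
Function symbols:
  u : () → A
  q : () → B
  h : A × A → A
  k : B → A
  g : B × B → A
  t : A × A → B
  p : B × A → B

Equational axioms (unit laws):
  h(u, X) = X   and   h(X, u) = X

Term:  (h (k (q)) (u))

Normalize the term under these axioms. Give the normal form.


1. (h (k (q)) (u))  →  (k (q))

normal form = (k (q))


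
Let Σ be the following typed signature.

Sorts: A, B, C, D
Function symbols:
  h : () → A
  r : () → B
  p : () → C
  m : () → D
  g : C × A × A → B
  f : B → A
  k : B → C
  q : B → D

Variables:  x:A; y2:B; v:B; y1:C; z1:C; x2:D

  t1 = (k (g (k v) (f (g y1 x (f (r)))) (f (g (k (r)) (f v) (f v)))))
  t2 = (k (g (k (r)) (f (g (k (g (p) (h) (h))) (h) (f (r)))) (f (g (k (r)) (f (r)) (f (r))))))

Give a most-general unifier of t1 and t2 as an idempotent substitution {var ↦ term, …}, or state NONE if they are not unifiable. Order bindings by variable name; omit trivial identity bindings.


{v ↦ (r), x ↦ (h), y1 ↦ (k (g (p) (h) (h)))}


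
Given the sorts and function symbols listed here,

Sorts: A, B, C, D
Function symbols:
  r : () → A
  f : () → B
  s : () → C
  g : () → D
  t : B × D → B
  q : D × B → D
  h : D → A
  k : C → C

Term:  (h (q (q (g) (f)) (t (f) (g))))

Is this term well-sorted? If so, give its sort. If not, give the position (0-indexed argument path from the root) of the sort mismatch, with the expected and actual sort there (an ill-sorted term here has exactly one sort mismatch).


well-sorted; sort = A

      (g) : D
      (f) : B
    (q (g) (f)) : D
      (f) : B
      (g) : D
    (t (f) (g)) : B
  (q (q (g) (f)) (t (f) (g))) : D
(h (q (q (g) (f)) (t (f) (g)))) : A


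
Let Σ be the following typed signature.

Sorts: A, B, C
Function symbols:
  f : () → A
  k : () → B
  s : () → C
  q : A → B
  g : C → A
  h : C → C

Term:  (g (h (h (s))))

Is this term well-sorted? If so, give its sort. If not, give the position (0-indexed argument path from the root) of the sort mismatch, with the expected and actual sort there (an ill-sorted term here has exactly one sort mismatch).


well-sorted; sort = A

      (s) : C
    (h (s)) : C
  (h (h (s))) : C
(g (h (h (s)))) : A
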